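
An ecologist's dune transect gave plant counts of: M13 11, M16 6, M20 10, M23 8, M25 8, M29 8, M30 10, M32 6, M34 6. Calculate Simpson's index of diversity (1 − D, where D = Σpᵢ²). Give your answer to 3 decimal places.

Total N = 11+6+10+8+8+8+10+6+6 = 73, so the proportions are 0.15068, 0.08219, 0.13699, 0.10959, 0.10959, 0.10959, 0.13699, 0.08219, 0.08219 (working shown to 5 dp, full precision carried).
D = 0.15068² + 0.08219² + 0.13699² + 0.10959² + 0.10959² + 0.10959² + 0.13699² + 0.08219² + 0.08219² = 0.02271 + 0.00676 + 0.01877 + 0.01201 + 0.01201 + 0.01201 + 0.01877 + 0.00676 + 0.00676 = 0.11653.
So 1 − D = 0.88347, i.e. 0.883 to 3 decimal places.

0.883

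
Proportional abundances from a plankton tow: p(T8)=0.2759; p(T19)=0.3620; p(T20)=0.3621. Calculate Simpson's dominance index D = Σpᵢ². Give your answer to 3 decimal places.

0.338

D = 0.2759² + 0.362² + 0.3621² = 0.07612 + 0.13104 + 0.13112 = 0.33828 (working shown to 5 dp, full precision carried).
To 3 decimal places, D = 0.338.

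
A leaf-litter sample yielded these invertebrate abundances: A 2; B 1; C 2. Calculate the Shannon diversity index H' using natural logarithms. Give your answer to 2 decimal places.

1.05

Total N = 2+1+2 = 5, so the proportions are 0.4, 0.2, 0.4 (working shown to 4 dp, full precision carried).
Each pᵢ ln pᵢ term: 0.4×(-0.9163)=-0.3665, 0.2×(-1.6094)=-0.3219, 0.4×(-0.9163)=-0.3665.
Sum = -1.0549, so H' = 1.05.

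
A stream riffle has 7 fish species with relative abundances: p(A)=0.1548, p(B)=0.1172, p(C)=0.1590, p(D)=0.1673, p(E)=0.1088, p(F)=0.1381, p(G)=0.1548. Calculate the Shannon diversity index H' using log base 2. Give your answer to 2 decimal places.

2.79

Each pᵢ log₂ pᵢ term (working shown to 4 dp, full precision carried): 0.1548×(-2.6915)=-0.4166, 0.1172×(-3.0930)=-0.3625, 0.159×(-2.6529)=-0.4218, 0.1673×(-2.5795)=-0.4315, 0.1088×(-3.2002)=-0.3482, 0.1381×(-2.8562)=-0.3944, 0.1548×(-2.6915)=-0.4166.
Sum = -2.7918, so H' = 2.79.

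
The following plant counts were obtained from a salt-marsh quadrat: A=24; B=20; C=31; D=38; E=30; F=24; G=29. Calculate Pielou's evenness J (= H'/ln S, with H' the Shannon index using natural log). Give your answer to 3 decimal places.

Total N = 24+20+31+38+30+24+29 = 196, so the proportions are 0.12245, 0.10204, 0.15816, 0.19388, 0.15306, 0.12245, 0.14796 (working shown to 5 dp, full precision carried).
H' = −Σ pᵢ ln pᵢ = −((-0.25715) + (-0.23290) + (-0.29167) + (-0.31806) + (-0.28728) + (-0.25715) + (-0.28272)) = 1.92694.
With S = 7 species, ln S = 1.94591, so J = 1.92694/1.94591 = 0.99025, i.e. 0.990 to 3 decimal places.

0.990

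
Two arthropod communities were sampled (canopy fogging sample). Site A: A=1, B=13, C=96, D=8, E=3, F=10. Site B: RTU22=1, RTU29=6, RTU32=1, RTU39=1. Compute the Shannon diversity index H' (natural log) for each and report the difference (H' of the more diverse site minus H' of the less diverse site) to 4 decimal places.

0.0548

Site A: N=131, proportions 0.007634, 0.099237, 0.732824, 0.061069, 0.022901, 0.076336, giving H' = 0.947877 (working shown to 6 dp, full precision carried).
Site B: N=9, proportions 0.111111, 0.666667, 0.111111, 0.111111, giving H' = 1.002718.
Difference = |0.947877 − 1.002718| = 0.054841, i.e. 0.0548 to 4 decimal places.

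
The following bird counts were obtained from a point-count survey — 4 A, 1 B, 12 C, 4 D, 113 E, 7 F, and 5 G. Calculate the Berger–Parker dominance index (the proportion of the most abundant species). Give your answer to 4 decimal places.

0.7740

Total N = 4+1+12+4+113+7+5 = 146, so the proportions are 0.027397, 0.006849, 0.082192, 0.027397, 0.773973, 0.047945, 0.034247 (working shown to 6 dp, full precision carried).
The largest proportion is 0.773973, i.e. d = 0.7740 to 4 decimal places.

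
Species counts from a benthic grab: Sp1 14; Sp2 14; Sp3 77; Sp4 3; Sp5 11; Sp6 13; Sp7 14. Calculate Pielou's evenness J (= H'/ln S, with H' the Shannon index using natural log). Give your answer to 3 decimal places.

0.772

Total N = 14+14+77+3+11+13+14 = 146, so the proportions are 0.09589, 0.09589, 0.5274, 0.02055, 0.07534, 0.08904, 0.09589 (working shown to 5 dp, full precision carried).
H' = −Σ pᵢ ln pᵢ = −((-0.22482) + (-0.22482) + (-0.33743) + (-0.07983) + (-0.19481) + (-0.21536) + (-0.22482)) = 1.50189.
With S = 7 species, ln S = 1.94591, so J = 1.50189/1.94591 = 0.77182, i.e. 0.772 to 3 decimal places.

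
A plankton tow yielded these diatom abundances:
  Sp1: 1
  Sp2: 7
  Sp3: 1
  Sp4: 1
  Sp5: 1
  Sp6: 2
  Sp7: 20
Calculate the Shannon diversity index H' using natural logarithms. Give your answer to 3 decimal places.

Total N = 1+7+1+1+1+2+20 = 33, so the proportions are 0.0303, 0.21212, 0.0303, 0.0303, 0.0303, 0.06061, 0.60606 (working shown to 5 dp, full precision carried).
Each pᵢ ln pᵢ term: 0.0303×(-3.49651)=-0.10595, 0.21212×(-1.55060)=-0.32891, 0.0303×(-3.49651)=-0.10595, 0.0303×(-3.49651)=-0.10595, 0.0303×(-3.49651)=-0.10595, 0.06061×(-2.80336)=-0.16990, 0.60606×(-0.50078)=-0.30350.
Sum = -1.22613, so H' = 1.226.

1.226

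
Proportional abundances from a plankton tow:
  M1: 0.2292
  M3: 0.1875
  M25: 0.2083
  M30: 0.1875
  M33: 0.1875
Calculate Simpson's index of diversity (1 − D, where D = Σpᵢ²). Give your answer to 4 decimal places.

0.7986

D = 0.2292² + 0.1875² + 0.2083² + 0.1875² + 0.1875² = 0.052533 + 0.035156 + 0.043389 + 0.035156 + 0.035156 = 0.201390 (working shown to 6 dp, full precision carried).
So 1 − D = 0.798610, i.e. 0.7986 to 4 decimal places.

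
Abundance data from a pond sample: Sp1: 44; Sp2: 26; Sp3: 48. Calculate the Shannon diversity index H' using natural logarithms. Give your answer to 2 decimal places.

1.07

Total N = 44+26+48 = 118, so the proportions are 0.3729, 0.2203, 0.4068 (working shown to 4 dp, full precision carried).
Each pᵢ ln pᵢ term: 0.3729×(-0.9865)=-0.3678, 0.2203×(-1.5126)=-0.3333, 0.4068×(-0.8995)=-0.3659.
Sum = -1.0670, so H' = 1.07.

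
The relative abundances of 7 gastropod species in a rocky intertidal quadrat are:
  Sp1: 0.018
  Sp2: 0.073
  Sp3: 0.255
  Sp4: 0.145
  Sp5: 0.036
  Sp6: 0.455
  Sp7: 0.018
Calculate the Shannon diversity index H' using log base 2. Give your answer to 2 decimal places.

2.08

Each pᵢ log₂ pᵢ term (working shown to 4 dp, full precision carried): 0.018×(-5.7959)=-0.1043, 0.073×(-3.7760)=-0.2756, 0.255×(-1.9714)=-0.5027, 0.145×(-2.7859)=-0.4040, 0.036×(-4.7959)=-0.1727, 0.455×(-1.1361)=-0.5169, 0.018×(-5.7959)=-0.1043.
Sum = -2.0805, so H' = 2.08.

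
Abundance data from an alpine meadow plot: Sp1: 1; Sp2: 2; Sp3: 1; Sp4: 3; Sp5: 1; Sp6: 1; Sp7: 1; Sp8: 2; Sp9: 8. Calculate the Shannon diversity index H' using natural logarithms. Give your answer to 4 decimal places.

1.8605

Total N = 1+2+1+3+1+1+1+2+8 = 20, so the proportions are 0.05, 0.1, 0.05, 0.15, 0.05, 0.05, 0.05, 0.1, 0.4 (working shown to 6 dp, full precision carried).
Each pᵢ ln pᵢ term: 0.05×(-2.995732)=-0.149787, 0.1×(-2.302585)=-0.230259, 0.05×(-2.995732)=-0.149787, 0.15×(-1.897120)=-0.284568, 0.05×(-2.995732)=-0.149787, 0.05×(-2.995732)=-0.149787, 0.05×(-2.995732)=-0.149787, 0.1×(-2.302585)=-0.230259, 0.4×(-0.916291)=-0.366516.
Sum = -1.860534, so H' = 1.8605.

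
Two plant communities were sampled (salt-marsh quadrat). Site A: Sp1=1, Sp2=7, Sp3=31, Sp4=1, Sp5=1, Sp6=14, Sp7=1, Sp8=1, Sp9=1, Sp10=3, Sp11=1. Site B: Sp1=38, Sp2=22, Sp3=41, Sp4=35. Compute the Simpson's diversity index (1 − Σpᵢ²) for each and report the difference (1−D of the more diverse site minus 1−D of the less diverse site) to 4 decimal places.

0.0565

Site A: N=62, proportions 0.016129, 0.112903, 0.5, 0.016129, 0.016129, 0.225806, 0.016129, 0.016129, 0.016129, 0.048387, 0.016129, giving 1−D = 0.682102 (working shown to 6 dp, full precision carried).
Site B: N=136, proportions 0.279412, 0.161765, 0.301471, 0.257353, giving 1−D = 0.738646.
Difference = |0.682102 − 0.738646| = 0.056544, i.e. 0.0565 to 4 decimal places.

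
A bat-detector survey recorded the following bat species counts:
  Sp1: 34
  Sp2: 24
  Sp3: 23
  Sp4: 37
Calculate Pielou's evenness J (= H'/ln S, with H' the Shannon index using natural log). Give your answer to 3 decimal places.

Total N = 34+24+23+37 = 118, so the proportions are 0.28814, 0.20339, 0.19492, 0.31356 (working shown to 5 dp, full precision carried).
H' = −Σ pᵢ ln pᵢ = −((-0.35853) + (-0.32392) + (-0.31872) + (-0.36366)) = 1.36484.
With S = 4 species, ln S = 1.38629, so J = 1.36484/1.38629 = 0.98452, i.e. 0.985 to 3 decimal places.

0.985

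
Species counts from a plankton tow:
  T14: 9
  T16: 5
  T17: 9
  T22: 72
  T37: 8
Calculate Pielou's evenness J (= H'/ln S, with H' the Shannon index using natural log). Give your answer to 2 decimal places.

0.63

Total N = 9+5+9+72+8 = 103, so the proportions are 0.0874, 0.0485, 0.0874, 0.699, 0.0777 (working shown to 4 dp, full precision carried).
H' = −Σ pᵢ ln pᵢ = −((-0.2130) + (-0.1469) + (-0.2130) + (-0.2503) + (-0.1985)) = 1.0216.
With S = 5 species, ln S = 1.6094, so J = 1.0216/1.6094 = 0.6348, i.e. 0.63 to 2 decimal places.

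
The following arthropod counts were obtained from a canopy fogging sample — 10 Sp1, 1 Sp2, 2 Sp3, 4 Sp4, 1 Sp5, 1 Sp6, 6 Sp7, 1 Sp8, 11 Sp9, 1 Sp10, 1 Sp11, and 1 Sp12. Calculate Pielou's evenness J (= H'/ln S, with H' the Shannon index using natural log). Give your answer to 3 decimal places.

0.810

Total N = 10+1+2+4+1+1+6+1+11+1+1+1 = 40, so the proportions are 0.25, 0.025, 0.05, 0.1, 0.025, 0.025, 0.15, 0.025, 0.275, 0.025, 0.025, 0.025 (working shown to 5 dp, full precision carried).
H' = −Σ pᵢ ln pᵢ = −((-0.34657) + (-0.09222) + (-0.14979) + (-0.23026) + (-0.09222) + (-0.09222) + (-0.28457) + (-0.09222) + (-0.35502) + (-0.09222) + (-0.09222) + (-0.09222)) = 2.01176.
With S = 12 species, ln S = 2.48491, so J = 2.01176/2.48491 = 0.80959, i.e. 0.810 to 3 decimal places.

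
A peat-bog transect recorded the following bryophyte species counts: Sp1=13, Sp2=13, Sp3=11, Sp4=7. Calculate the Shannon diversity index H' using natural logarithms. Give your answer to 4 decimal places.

1.3595

Total N = 13+13+11+7 = 44, so the proportions are 0.295455, 0.295455, 0.25, 0.159091 (working shown to 6 dp, full precision carried).
Each pᵢ ln pᵢ term: 0.295455×(-1.219240)=-0.360230, 0.295455×(-1.219240)=-0.360230, 0.25×(-1.386294)=-0.346574, 0.159091×(-1.838279)=-0.292454.
Sum = -1.359487, so H' = 1.3595.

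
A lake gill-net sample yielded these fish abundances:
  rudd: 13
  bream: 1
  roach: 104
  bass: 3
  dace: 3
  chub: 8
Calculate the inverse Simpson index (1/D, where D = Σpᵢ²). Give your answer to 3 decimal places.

Total N = 13+1+104+3+3+8 = 132, so the proportions are 0.098485, 0.007576, 0.787879, 0.022727, 0.022727, 0.060606 (working shown to 6 dp, full precision carried).
D = 0.098485² + 0.007576² + 0.787879² + 0.022727² + 0.022727² + 0.060606² = 0.009699 + 0.000057 + 0.620753 + 0.000517 + 0.000517 + 0.003673 = 0.635216.
So 1/D = 1.57427, i.e. 1.574 to 3 decimal places.

1.574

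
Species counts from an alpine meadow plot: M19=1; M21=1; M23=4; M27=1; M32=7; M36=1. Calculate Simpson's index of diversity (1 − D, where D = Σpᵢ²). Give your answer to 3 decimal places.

0.693

Total N = 1+1+4+1+7+1 = 15, so the proportions are 0.06667, 0.06667, 0.26667, 0.06667, 0.46667, 0.06667 (working shown to 5 dp, full precision carried).
D = 0.06667² + 0.06667² + 0.26667² + 0.06667² + 0.46667² + 0.06667² = 0.00444 + 0.00444 + 0.07111 + 0.00444 + 0.21778 + 0.00444 = 0.30667.
So 1 − D = 0.69333, i.e. 0.693 to 3 decimal places.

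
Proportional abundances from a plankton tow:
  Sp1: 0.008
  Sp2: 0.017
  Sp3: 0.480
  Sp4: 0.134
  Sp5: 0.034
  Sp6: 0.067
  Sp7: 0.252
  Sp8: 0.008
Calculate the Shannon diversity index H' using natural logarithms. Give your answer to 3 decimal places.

1.412

Each pᵢ ln pᵢ term (working shown to 5 dp, full precision carried): 0.008×(-4.82831)=-0.03863, 0.017×(-4.07454)=-0.06927, 0.48×(-0.73397)=-0.35231, 0.134×(-2.00992)=-0.26933, 0.034×(-3.38139)=-0.11497, 0.067×(-2.70306)=-0.18111, 0.252×(-1.37833)=-0.34734, 0.008×(-4.82831)=-0.03863.
Sum = -1.41156, so H' = 1.412.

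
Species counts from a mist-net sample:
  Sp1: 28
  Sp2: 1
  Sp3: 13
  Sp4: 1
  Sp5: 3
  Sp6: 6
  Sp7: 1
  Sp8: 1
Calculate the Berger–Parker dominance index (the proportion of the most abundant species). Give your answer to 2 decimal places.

0.52

Total N = 28+1+13+1+3+6+1+1 = 54, so the proportions are 0.5185, 0.0185, 0.2407, 0.0185, 0.0556, 0.1111, 0.0185, 0.0185 (working shown to 4 dp, full precision carried).
The largest proportion is 0.5185, i.e. d = 0.52 to 2 decimal places.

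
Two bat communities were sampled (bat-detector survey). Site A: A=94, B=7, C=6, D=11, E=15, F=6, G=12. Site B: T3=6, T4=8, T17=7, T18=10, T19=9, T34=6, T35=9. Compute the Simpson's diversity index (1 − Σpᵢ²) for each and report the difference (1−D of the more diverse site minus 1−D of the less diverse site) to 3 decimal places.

0.267

Site A: N=151, proportions 0.622517, 0.046358, 0.039735, 0.072848, 0.099338, 0.039735, 0.07947, giving 1−D = 0.585676 (working shown to 6 dp, full precision carried).
Site B: N=55, proportions 0.109091, 0.145455, 0.127273, 0.181818, 0.163636, 0.109091, 0.163636, giving 1−D = 0.852231.
Difference = |0.585676 − 0.852231| = 0.266555, i.e. 0.267 to 3 decimal places.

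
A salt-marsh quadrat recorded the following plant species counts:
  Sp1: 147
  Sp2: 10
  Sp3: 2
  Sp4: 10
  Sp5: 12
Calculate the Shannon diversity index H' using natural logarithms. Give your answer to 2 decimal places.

0.72

Total N = 147+10+2+10+12 = 181, so the proportions are 0.8122, 0.0552, 0.011, 0.0552, 0.0663 (working shown to 4 dp, full precision carried).
Each pᵢ ln pᵢ term: 0.8122×(-0.2081)=-0.1690, 0.0552×(-2.8959)=-0.1600, 0.011×(-4.5053)=-0.0498, 0.0552×(-2.8959)=-0.1600, 0.0663×(-2.7136)=-0.1799.
Sum = -0.7187, so H' = 0.72.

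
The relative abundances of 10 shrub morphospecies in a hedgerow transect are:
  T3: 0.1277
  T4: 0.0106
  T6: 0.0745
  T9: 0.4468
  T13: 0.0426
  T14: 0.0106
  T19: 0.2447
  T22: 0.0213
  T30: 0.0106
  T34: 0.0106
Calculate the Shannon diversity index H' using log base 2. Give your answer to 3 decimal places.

Each pᵢ log₂ pᵢ term (working shown to 5 dp, full precision carried): 0.1277×(-2.96917)=-0.37916, 0.0106×(-6.55979)=-0.06953, 0.0745×(-3.74662)=-0.27912, 0.4468×(-1.16230)=-0.51932, 0.0426×(-4.55300)=-0.19396, 0.0106×(-6.55979)=-0.06953, 0.2447×(-2.03091)=-0.49696, 0.0213×(-5.55300)=-0.11828, 0.0106×(-6.55979)=-0.06953, 0.0106×(-6.55979)=-0.06953.
Sum = -2.26494, so H' = 2.265.

2.265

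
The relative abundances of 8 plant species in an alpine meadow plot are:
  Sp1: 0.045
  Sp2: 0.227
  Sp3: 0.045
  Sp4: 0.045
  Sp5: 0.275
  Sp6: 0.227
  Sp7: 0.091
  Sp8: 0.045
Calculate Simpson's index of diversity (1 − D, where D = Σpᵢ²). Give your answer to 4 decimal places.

D = 0.045² + 0.227² + 0.045² + 0.045² + 0.275² + 0.227² + 0.091² + 0.045² = 0.002025 + 0.051529 + 0.002025 + 0.002025 + 0.075625 + 0.051529 + 0.008281 + 0.002025 = 0.195064 (working shown to 6 dp, full precision carried).
So 1 − D = 0.804936, i.e. 0.8049 to 4 decimal places.

0.8049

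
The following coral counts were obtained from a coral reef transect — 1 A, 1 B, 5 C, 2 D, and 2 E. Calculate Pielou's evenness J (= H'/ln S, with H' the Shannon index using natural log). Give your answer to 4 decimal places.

0.8787

Total N = 1+1+5+2+2 = 11, so the proportions are 0.090909, 0.090909, 0.454545, 0.181818, 0.181818 (working shown to 6 dp, full precision carried).
H' = −Σ pᵢ ln pᵢ = −((-0.217990) + (-0.217990) + (-0.358390) + (-0.309954) + (-0.309954)) = 1.414279.
With S = 5 species, ln S = 1.609438, so J = 1.414279/1.609438 = 0.878741, i.e. 0.8787 to 4 decimal places.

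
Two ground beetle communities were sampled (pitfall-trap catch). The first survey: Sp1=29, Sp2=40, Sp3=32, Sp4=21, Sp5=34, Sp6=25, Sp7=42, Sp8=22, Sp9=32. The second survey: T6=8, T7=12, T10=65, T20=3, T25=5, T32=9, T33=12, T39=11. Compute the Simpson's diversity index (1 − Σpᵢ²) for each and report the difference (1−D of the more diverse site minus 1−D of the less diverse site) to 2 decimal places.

0.19

The first survey: N=277, proportions 0.10469, 0.1444, 0.11552, 0.07581, 0.12274, 0.09025, 0.15162, 0.07942, 0.11552, giving 1−D = 0.88324 (working shown to 5 dp, full precision carried).
The second survey: N=125, proportions 0.064, 0.096, 0.52, 0.024, 0.04, 0.072, 0.096, 0.088, giving 1−D = 0.69197.
Difference = |0.88324 − 0.69197| = 0.19127, i.e. 0.19 to 2 decimal places.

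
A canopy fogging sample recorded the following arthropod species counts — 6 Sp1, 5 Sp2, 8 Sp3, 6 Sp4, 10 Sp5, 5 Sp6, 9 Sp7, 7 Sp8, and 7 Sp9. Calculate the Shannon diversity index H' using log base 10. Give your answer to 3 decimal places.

0.943

Total N = 6+5+8+6+10+5+9+7+7 = 63, so the proportions are 0.09524, 0.07937, 0.12698, 0.09524, 0.15873, 0.07937, 0.14286, 0.11111, 0.11111 (working shown to 5 dp, full precision carried).
Each pᵢ log₁₀ pᵢ term: 0.09524×(-1.02119)=-0.09726, 0.07937×(-1.10037)=-0.08733, 0.12698×(-0.89625)=-0.11381, 0.09524×(-1.02119)=-0.09726, 0.15873×(-0.79934)=-0.12688, 0.07937×(-1.10037)=-0.08733, 0.14286×(-0.84510)=-0.12073, 0.11111×(-0.95424)=-0.10603, 0.11111×(-0.95424)=-0.10603.
Sum = -0.94265, so H' = 0.943.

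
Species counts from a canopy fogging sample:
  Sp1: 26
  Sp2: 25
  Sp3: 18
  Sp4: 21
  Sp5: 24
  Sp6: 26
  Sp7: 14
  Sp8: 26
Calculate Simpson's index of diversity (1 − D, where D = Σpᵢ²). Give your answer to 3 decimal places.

Total N = 26+25+18+21+24+26+14+26 = 180, so the proportions are 0.14444, 0.13889, 0.1, 0.11667, 0.13333, 0.14444, 0.07778, 0.14444 (working shown to 5 dp, full precision carried).
D = 0.14444² + 0.13889² + 0.1² + 0.11667² + 0.13333² + 0.14444² + 0.07778² + 0.14444² = 0.02086 + 0.01929 + 0.01000 + 0.01361 + 0.01778 + 0.02086 + 0.00605 + 0.02086 = 0.12932.
So 1 − D = 0.87068, i.e. 0.871 to 3 decimal places.

0.871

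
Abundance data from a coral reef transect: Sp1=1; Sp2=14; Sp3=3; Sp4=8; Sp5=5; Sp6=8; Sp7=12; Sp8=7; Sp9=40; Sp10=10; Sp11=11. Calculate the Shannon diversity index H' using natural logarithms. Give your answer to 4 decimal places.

2.0736

Total N = 1+14+3+8+5+8+12+7+40+10+11 = 119, so the proportions are 0.008403, 0.117647, 0.02521, 0.067227, 0.042017, 0.067227, 0.10084, 0.058824, 0.336134, 0.084034, 0.092437 (working shown to 6 dp, full precision carried).
Each pᵢ ln pᵢ term: 0.008403×(-4.779123)=-0.040161, 0.117647×(-2.140066)=-0.251772, 0.02521×(-3.680511)=-0.092786, 0.067227×(-2.699682)=-0.181491, 0.042017×(-3.169686)=-0.133180, 0.067227×(-2.699682)=-0.181491, 0.10084×(-2.294217)=-0.231350, 0.058824×(-2.833213)=-0.166660, 0.336134×(-1.090244)=-0.366469, 0.084034×(-2.476538)=-0.208112, 0.092437×(-2.381228)=-0.220114.
Sum = -2.073585, so H' = 2.0736.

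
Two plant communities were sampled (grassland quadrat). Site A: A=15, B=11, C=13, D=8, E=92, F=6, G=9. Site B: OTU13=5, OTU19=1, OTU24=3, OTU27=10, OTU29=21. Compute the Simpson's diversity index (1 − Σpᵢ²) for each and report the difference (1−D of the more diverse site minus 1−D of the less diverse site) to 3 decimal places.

Site A: N=154, proportions 0.0974, 0.07143, 0.08442, 0.05195, 0.5974, 0.03896, 0.05844, giving 1−D = 0.61376 (working shown to 5 dp, full precision carried).
Site B: N=40, proportions 0.125, 0.025, 0.075, 0.25, 0.525, giving 1−D = 0.64000.
Difference = |0.61376 − 0.64000| = 0.02624, i.e. 0.026 to 3 decimal places.

0.026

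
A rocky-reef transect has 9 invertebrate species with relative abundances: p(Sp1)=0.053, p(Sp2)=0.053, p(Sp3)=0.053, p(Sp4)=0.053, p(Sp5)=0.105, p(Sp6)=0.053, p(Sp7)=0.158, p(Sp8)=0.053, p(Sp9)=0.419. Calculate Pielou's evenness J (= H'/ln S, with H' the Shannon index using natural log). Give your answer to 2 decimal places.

H' = −Σ pᵢ ln pᵢ = −((-0.1557) + (-0.1557) + (-0.1557) + (-0.1557) + (-0.2366) + (-0.1557) + (-0.2915) + (-0.1557) + (-0.3645)) = 1.8268 (working shown to 4 dp, full precision carried).
With S = 9 species, ln S = 2.1972, so J = 1.8268/2.1972 = 0.8314, i.e. 0.83 to 2 decimal places.

0.83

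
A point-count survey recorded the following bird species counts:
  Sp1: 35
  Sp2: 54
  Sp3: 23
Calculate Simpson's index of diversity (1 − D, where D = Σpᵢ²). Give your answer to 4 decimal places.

Total N = 35+54+23 = 112, so the proportions are 0.3125, 0.482143, 0.205357 (working shown to 6 dp, full precision carried).
D = 0.3125² + 0.482143² + 0.205357² = 0.097656 + 0.232462 + 0.042172 = 0.372290.
So 1 − D = 0.627710, i.e. 0.6277 to 4 decimal places.

0.6277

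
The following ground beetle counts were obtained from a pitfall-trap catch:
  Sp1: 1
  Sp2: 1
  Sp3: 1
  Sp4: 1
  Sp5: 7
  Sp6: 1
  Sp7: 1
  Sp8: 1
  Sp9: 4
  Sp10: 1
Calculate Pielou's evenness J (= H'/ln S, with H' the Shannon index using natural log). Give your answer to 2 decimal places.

0.84

Total N = 1+1+1+1+7+1+1+1+4+1 = 19, so the proportions are 0.0526, 0.0526, 0.0526, 0.0526, 0.3684, 0.0526, 0.0526, 0.0526, 0.2105, 0.0526 (working shown to 4 dp, full precision carried).
H' = −Σ pᵢ ln pᵢ = −((-0.1550) + (-0.1550) + (-0.1550) + (-0.1550) + (-0.3679) + (-0.1550) + (-0.1550) + (-0.1550) + (-0.3280) + (-0.1550)) = 1.9357.
With S = 10 species, ln S = 2.3026, so J = 1.9357/2.3026 = 0.8407, i.e. 0.84 to 2 decimal places.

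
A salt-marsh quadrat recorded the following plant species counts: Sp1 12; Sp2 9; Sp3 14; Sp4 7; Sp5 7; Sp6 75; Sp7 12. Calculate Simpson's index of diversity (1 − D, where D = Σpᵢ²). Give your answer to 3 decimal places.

0.660

Total N = 12+9+14+7+7+75+12 = 136, so the proportions are 0.08824, 0.06618, 0.10294, 0.05147, 0.05147, 0.55147, 0.08824 (working shown to 5 dp, full precision carried).
D = 0.08824² + 0.06618² + 0.10294² + 0.05147² + 0.05147² + 0.55147² + 0.08824² = 0.00779 + 0.00438 + 0.01060 + 0.00265 + 0.00265 + 0.30412 + 0.00779 = 0.33997.
So 1 − D = 0.66003, i.e. 0.660 to 3 decimal places.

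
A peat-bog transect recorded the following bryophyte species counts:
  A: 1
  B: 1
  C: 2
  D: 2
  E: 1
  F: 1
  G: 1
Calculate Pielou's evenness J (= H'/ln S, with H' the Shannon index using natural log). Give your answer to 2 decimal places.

Total N = 1+1+2+2+1+1+1 = 9, so the proportions are 0.1111, 0.1111, 0.2222, 0.2222, 0.1111, 0.1111, 0.1111 (working shown to 4 dp, full precision carried).
H' = −Σ pᵢ ln pᵢ = −((-0.2441) + (-0.2441) + (-0.3342) + (-0.3342) + (-0.2441) + (-0.2441) + (-0.2441)) = 1.8892.
With S = 7 species, ln S = 1.9459, so J = 1.8892/1.9459 = 0.9708, i.e. 0.97 to 2 decimal places.

0.97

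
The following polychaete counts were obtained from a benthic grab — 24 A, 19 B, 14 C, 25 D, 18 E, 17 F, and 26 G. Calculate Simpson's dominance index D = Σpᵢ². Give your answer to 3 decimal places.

0.149

Total N = 24+19+14+25+18+17+26 = 143, so the proportions are 0.16783, 0.13287, 0.0979, 0.17483, 0.12587, 0.11888, 0.18182 (working shown to 5 dp, full precision carried).
D = 0.16783² + 0.13287² + 0.0979² + 0.17483² + 0.12587² + 0.11888² + 0.18182² = 0.02817 + 0.01765 + 0.00958 + 0.03056 + 0.01584 + 0.01413 + 0.03306 = 0.14900.
To 3 decimal places, D = 0.149.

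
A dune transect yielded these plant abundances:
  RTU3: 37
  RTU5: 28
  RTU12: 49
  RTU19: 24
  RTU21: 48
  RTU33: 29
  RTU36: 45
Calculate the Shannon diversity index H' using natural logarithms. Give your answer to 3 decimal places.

Total N = 37+28+49+24+48+29+45 = 260, so the proportions are 0.14231, 0.10769, 0.18846, 0.09231, 0.18462, 0.11154, 0.17308 (working shown to 5 dp, full precision carried).
Each pᵢ ln pᵢ term: 0.14231×(-1.94976)=-0.27747, 0.10769×(-2.22848)=-0.23999, 0.18846×(-1.66886)=-0.31452, 0.09231×(-2.38263)=-0.21993, 0.18462×(-1.68948)=-0.31190, 0.11154×(-2.19339)=-0.24465, 0.17308×(-1.75402)=-0.30358.
Sum = -1.91204, so H' = 1.912.

1.912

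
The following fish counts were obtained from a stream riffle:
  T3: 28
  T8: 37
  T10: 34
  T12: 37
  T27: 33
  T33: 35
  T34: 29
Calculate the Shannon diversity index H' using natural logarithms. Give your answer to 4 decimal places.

Total N = 28+37+34+37+33+35+29 = 233, so the proportions are 0.120172, 0.158798, 0.145923, 0.158798, 0.141631, 0.150215, 0.124464 (working shown to 6 dp, full precision carried).
Each pᵢ ln pᵢ term: 0.120172×(-2.118834)=-0.254624, 0.158798×(-1.840121)=-0.292208, 0.145923×(-1.924678)=-0.280854, 0.158798×(-1.840121)=-0.292208, 0.141631×(-1.954531)=-0.276822, 0.150215×(-1.895690)=-0.284760, 0.124464×(-2.083743)=-0.259350.
Sum = -1.940826, so H' = 1.9408.

1.9408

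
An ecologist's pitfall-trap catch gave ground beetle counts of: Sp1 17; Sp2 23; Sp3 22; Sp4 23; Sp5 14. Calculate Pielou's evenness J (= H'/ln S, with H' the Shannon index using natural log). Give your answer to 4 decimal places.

Total N = 17+23+22+23+14 = 99, so the proportions are 0.171717, 0.232323, 0.222222, 0.232323, 0.141414 (working shown to 6 dp, full precision carried).
H' = −Σ pᵢ ln pᵢ = −((-0.302550) + (-0.339105) + (-0.334239) + (-0.339105) + (-0.276615)) = 1.591614.
With S = 5 species, ln S = 1.609438, so J = 1.591614/1.609438 = 0.988925, i.e. 0.9889 to 4 decimal places.

0.9889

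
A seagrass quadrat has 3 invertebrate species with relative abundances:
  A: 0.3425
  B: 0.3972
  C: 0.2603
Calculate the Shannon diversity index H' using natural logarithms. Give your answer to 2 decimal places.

Each pᵢ ln pᵢ term (working shown to 4 dp, full precision carried): 0.3425×(-1.0715)=-0.3670, 0.3972×(-0.9233)=-0.3667, 0.2603×(-1.3459)=-0.3503.
Sum = -1.0841, so H' = 1.08.

1.08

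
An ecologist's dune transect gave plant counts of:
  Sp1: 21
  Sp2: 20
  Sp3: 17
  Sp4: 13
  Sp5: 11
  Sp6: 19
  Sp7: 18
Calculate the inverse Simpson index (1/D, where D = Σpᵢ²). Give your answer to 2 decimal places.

6.73

Total N = 21+20+17+13+11+19+18 = 119, so the proportions are 0.176471, 0.168067, 0.142857, 0.109244, 0.092437, 0.159664, 0.151261 (working shown to 6 dp, full precision carried).
D = 0.176471² + 0.168067² + 0.142857² + 0.109244² + 0.092437² + 0.159664² + 0.151261² = 0.031142 + 0.028247 + 0.020408 + 0.011934 + 0.008545 + 0.025493 + 0.022880 = 0.148648.
So 1/D = 6.7273, i.e. 6.73 to 2 decimal places.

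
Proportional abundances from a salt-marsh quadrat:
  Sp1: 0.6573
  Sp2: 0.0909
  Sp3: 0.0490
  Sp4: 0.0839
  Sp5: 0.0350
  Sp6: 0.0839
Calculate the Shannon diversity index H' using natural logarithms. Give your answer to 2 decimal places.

1.17

Each pᵢ ln pᵢ term (working shown to 4 dp, full precision carried): 0.6573×(-0.4196)=-0.2758, 0.0909×(-2.3980)=-0.2180, 0.049×(-3.0159)=-0.1478, 0.0839×(-2.4781)=-0.2079, 0.035×(-3.3524)=-0.1173, 0.0839×(-2.4781)=-0.2079.
Sum = -1.1747, so H' = 1.17.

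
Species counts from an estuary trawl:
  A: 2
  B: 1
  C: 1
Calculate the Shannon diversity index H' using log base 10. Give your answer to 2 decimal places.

Total N = 2+1+1 = 4, so the proportions are 0.5, 0.25, 0.25 (working shown to 4 dp, full precision carried).
Each pᵢ log₁₀ pᵢ term: 0.5×(-0.3010)=-0.1505, 0.25×(-0.6021)=-0.1505, 0.25×(-0.6021)=-0.1505.
Sum = -0.4515, so H' = 0.45.

0.45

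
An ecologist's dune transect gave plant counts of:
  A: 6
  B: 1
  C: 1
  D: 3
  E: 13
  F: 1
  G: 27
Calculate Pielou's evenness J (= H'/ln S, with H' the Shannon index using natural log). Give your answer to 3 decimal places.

Total N = 6+1+1+3+13+1+27 = 52, so the proportions are 0.11538, 0.01923, 0.01923, 0.05769, 0.25, 0.01923, 0.51923 (working shown to 5 dp, full precision carried).
H' = −Σ pᵢ ln pᵢ = −((-0.24917) + (-0.07599) + (-0.07599) + (-0.16457) + (-0.34657) + (-0.07599) + (-0.34031)) = 1.32858.
With S = 7 species, ln S = 1.94591, so J = 1.32858/1.94591 = 0.68276, i.e. 0.683 to 3 decimal places.

0.683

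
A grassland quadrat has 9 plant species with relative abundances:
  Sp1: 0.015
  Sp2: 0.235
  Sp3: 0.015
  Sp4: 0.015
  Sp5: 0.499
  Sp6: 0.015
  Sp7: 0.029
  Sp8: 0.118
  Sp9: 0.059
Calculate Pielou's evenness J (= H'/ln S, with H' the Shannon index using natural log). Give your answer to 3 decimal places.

H' = −Σ pᵢ ln pᵢ = −((-0.06300) + (-0.34032) + (-0.06300) + (-0.06300) + (-0.34688) + (-0.06300) + (-0.10267) + (-0.25217) + (-0.16698)) = 1.46101 (working shown to 5 dp, full precision carried).
With S = 9 species, ln S = 2.19722, so J = 1.46101/2.19722 = 0.66494, i.e. 0.665 to 3 decimal places.

0.665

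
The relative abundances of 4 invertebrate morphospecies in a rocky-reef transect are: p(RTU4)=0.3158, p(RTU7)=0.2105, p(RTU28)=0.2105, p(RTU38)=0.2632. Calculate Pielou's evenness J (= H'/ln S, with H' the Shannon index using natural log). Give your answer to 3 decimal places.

H' = −Σ pᵢ ln pᵢ = −((-0.36401) + (-0.32802) + (-0.32802) + (-0.35133)) = 1.37137 (working shown to 5 dp, full precision carried).
With S = 4 species, ln S = 1.38629, so J = 1.37137/1.38629 = 0.98923, i.e. 0.989 to 3 decimal places.

0.989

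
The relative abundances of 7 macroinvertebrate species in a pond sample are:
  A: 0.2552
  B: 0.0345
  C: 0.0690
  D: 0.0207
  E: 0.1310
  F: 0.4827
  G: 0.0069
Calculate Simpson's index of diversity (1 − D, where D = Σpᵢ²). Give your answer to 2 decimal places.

D = 0.2552² + 0.0345² + 0.069² + 0.0207² + 0.131² + 0.4827² + 0.0069² = 0.0651 + 0.0012 + 0.0048 + 0.0004 + 0.0172 + 0.2330 + 0.0000 = 0.3217 (working shown to 4 dp, full precision carried).
So 1 − D = 0.6783, i.e. 0.68 to 2 decimal places.

0.68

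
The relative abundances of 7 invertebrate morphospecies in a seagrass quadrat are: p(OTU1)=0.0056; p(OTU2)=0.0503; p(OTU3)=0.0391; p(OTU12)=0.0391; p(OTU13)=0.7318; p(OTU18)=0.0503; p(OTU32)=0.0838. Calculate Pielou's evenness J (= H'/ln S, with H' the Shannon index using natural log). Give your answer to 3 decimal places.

H' = −Σ pᵢ ln pᵢ = −((-0.02904) + (-0.15038) + (-0.12675) + (-0.12675) + (-0.22850) + (-0.15038) + (-0.20777)) = 1.01957 (working shown to 5 dp, full precision carried).
With S = 7 species, ln S = 1.94591, so J = 1.01957/1.94591 = 0.52396, i.e. 0.524 to 3 decimal places.

0.524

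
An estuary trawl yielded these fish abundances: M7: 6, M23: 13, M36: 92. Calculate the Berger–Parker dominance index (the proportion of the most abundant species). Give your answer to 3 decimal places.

Total N = 6+13+92 = 111, so the proportions are 0.05405, 0.11712, 0.82883 (working shown to 5 dp, full precision carried).
The largest proportion is 0.82883, i.e. d = 0.829 to 3 decimal places.

0.829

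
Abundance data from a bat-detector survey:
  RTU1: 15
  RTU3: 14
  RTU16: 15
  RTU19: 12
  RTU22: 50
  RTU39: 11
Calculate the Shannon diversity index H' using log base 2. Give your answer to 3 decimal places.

Total N = 15+14+15+12+50+11 = 117, so the proportions are 0.12821, 0.11966, 0.12821, 0.10256, 0.42735, 0.09402 (working shown to 5 dp, full precision carried).
Each pᵢ log₂ pᵢ term: 0.12821×(-2.96347)=-0.37993, 0.11966×(-3.06301)=-0.36651, 0.12821×(-2.96347)=-0.37993, 0.10256×(-3.28540)=-0.33696, 0.42735×(-1.22651)=-0.52415, 0.09402×(-3.41093)=-0.32069.
Sum = -2.30818, so H' = 2.308.

2.308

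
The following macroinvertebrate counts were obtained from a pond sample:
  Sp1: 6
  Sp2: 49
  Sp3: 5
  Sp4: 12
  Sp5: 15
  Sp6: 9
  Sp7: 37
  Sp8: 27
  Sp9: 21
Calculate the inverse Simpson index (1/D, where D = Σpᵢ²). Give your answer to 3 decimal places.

6.010

Total N = 6+49+5+12+15+9+37+27+21 = 181, so the proportions are 0.0331492, 0.2707182, 0.0276243, 0.0662983, 0.0828729, 0.0497238, 0.2044199, 0.1491713, 0.1160221 (working shown to 7 dp, full precision carried).
D = 0.0331492² + 0.2707182² + 0.0276243² + 0.0662983² + 0.0828729² + 0.0497238² + 0.2044199² + 0.1491713² + 0.1160221² = 0.0010989 + 0.0732884 + 0.0007631 + 0.0043955 + 0.0068679 + 0.0024725 + 0.0417875 + 0.0222521 + 0.0134611 = 0.1663869.
So 1/D = 6.01009, i.e. 6.010 to 3 decimal places.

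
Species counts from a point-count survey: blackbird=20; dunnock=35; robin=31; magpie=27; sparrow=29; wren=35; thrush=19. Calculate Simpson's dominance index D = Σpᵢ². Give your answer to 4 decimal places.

Total N = 20+35+31+27+29+35+19 = 196, so the proportions are 0.102041, 0.178571, 0.158163, 0.137755, 0.147959, 0.178571, 0.096939 (working shown to 6 dp, full precision carried).
D = 0.102041² + 0.178571² + 0.158163² + 0.137755² + 0.147959² + 0.178571² + 0.096939² = 0.010412 + 0.031888 + 0.025016 + 0.018976 + 0.021892 + 0.031888 + 0.009397 = 0.149469.
To 4 decimal places, D = 0.1495.

0.1495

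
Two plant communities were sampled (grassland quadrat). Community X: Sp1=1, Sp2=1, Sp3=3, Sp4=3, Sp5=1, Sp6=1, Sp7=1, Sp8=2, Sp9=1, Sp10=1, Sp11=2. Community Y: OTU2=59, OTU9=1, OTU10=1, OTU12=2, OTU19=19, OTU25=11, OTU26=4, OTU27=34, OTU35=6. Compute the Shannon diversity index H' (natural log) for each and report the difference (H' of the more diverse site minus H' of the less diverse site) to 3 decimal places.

0.724

Community X: N=17, proportions 0.058824, 0.058824, 0.176471, 0.176471, 0.058824, 0.058824, 0.058824, 0.117647, 0.058824, 0.058824, 0.117647, giving H' = 2.282374 (working shown to 6 dp, full precision carried).
Community Y: N=137, proportions 0.430657, 0.007299, 0.007299, 0.014599, 0.138686, 0.080292, 0.029197, 0.248175, 0.043796, giving H' = 1.558855.
Difference = |2.282374 − 1.558855| = 0.723519, i.e. 0.724 to 3 decimal places.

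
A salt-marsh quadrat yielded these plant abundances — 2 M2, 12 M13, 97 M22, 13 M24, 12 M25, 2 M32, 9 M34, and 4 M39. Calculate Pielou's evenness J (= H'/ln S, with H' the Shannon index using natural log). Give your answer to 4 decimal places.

0.6140

Total N = 2+12+97+13+12+2+9+4 = 151, so the proportions are 0.013245, 0.07947, 0.642384, 0.086093, 0.07947, 0.013245, 0.059603, 0.02649 (working shown to 6 dp, full precision carried).
H' = −Σ pᵢ ln pᵢ = −((-0.057273) + (-0.201248) + (-0.284299) + (-0.211128) + (-0.201248) + (-0.057273) + (-0.168083) + (-0.096185)) = 1.276738.
With S = 8 species, ln S = 2.079442, so J = 1.276738/2.079442 = 0.613981, i.e. 0.6140 to 4 decimal places.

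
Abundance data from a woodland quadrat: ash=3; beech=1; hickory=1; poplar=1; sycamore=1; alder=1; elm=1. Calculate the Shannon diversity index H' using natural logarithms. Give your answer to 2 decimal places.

1.83

Total N = 3+1+1+1+1+1+1 = 9, so the proportions are 0.3333, 0.1111, 0.1111, 0.1111, 0.1111, 0.1111, 0.1111 (working shown to 4 dp, full precision carried).
Each pᵢ ln pᵢ term: 0.3333×(-1.0986)=-0.3662, 0.1111×(-2.1972)=-0.2441, 0.1111×(-2.1972)=-0.2441, 0.1111×(-2.1972)=-0.2441, 0.1111×(-2.1972)=-0.2441, 0.1111×(-2.1972)=-0.2441, 0.1111×(-2.1972)=-0.2441.
Sum = -1.8310, so H' = 1.83.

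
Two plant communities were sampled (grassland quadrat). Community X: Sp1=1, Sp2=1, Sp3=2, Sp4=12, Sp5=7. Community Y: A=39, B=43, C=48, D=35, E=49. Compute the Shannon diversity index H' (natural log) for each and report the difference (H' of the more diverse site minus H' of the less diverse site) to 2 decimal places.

Community X: N=23, proportions 0.043478, 0.043478, 0.086957, 0.521739, 0.304348, giving H' = 1.186514 (working shown to 6 dp, full precision carried).
Community Y: N=214, proportions 0.182243, 0.200935, 0.224299, 0.163551, 0.228972, giving H' = 1.601656.
Difference = |1.186514 − 1.601656| = 0.415142, i.e. 0.42 to 2 decimal places.

0.42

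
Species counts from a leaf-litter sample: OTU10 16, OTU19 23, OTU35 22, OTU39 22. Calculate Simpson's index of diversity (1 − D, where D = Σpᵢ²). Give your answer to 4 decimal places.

0.7455

Total N = 16+23+22+22 = 83, so the proportions are 0.192771, 0.277108, 0.26506, 0.26506 (working shown to 6 dp, full precision carried).
D = 0.192771² + 0.277108² + 0.26506² + 0.26506² = 0.037161 + 0.076789 + 0.070257 + 0.070257 = 0.254464.
So 1 − D = 0.745536, i.e. 0.7455 to 4 decimal places.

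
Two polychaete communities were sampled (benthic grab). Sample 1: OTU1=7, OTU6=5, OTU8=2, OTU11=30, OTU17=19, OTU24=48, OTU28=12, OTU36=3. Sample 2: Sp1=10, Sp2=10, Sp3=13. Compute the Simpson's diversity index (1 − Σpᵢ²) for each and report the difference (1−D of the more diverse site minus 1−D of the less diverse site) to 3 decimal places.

Sample 1: N=126, proportions 0.05556, 0.03968, 0.01587, 0.2381, 0.15079, 0.38095, 0.09524, 0.02381, giving 1−D = 0.76090 (working shown to 5 dp, full precision carried).
Sample 2: N=33, proportions 0.30303, 0.30303, 0.39394, giving 1−D = 0.66116.
Difference = |0.76090 − 0.66116| = 0.09974, i.e. 0.100 to 3 decimal places.

0.100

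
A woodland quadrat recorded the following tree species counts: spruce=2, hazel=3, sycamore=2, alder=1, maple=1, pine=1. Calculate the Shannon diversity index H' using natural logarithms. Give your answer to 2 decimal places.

Total N = 2+3+2+1+1+1 = 10, so the proportions are 0.2, 0.3, 0.2, 0.1, 0.1, 0.1 (working shown to 4 dp, full precision carried).
Each pᵢ ln pᵢ term: 0.2×(-1.6094)=-0.3219, 0.3×(-1.2040)=-0.3612, 0.2×(-1.6094)=-0.3219, 0.1×(-2.3026)=-0.2303, 0.1×(-2.3026)=-0.2303, 0.1×(-2.3026)=-0.2303.
Sum = -1.6957, so H' = 1.70.

1.70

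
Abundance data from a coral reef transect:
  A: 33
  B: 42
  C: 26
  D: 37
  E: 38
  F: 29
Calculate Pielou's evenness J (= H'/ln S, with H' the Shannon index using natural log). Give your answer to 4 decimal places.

0.9928

Total N = 33+42+26+37+38+29 = 205, so the proportions are 0.160976, 0.204878, 0.126829, 0.180488, 0.185366, 0.141463 (working shown to 6 dp, full precision carried).
H' = −Σ pᵢ ln pᵢ = −((-0.294022) + (-0.324801) + (-0.261891) + (-0.309012) + (-0.312420) + (-0.276662)) = 1.778809.
With S = 6 species, ln S = 1.791759, so J = 1.778809/1.791759 = 0.992772, i.e. 0.9928 to 4 decimal places.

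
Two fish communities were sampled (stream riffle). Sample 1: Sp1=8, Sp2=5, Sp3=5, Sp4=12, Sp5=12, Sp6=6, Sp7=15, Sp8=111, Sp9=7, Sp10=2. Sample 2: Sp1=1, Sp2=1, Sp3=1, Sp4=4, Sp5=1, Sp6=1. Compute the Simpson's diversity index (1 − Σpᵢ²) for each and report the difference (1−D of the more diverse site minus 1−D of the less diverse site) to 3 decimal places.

0.130

Sample 1: N=183, proportions 0.04372, 0.02732, 0.02732, 0.06557, 0.06557, 0.03279, 0.08197, 0.60656, 0.03825, 0.01093, giving 1−D = 0.61071 (working shown to 5 dp, full precision carried).
Sample 2: N=9, proportions 0.11111, 0.11111, 0.11111, 0.44444, 0.11111, 0.11111, giving 1−D = 0.74074.
Difference = |0.61071 − 0.74074| = 0.13003, i.e. 0.130 to 3 decimal places.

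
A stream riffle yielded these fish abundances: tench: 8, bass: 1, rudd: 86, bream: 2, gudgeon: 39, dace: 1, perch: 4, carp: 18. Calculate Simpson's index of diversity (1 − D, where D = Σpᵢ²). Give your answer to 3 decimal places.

0.631

Total N = 8+1+86+2+39+1+4+18 = 159, so the proportions are 0.05031, 0.00629, 0.54088, 0.01258, 0.24528, 0.00629, 0.02516, 0.11321 (working shown to 5 dp, full precision carried).
D = 0.05031² + 0.00629² + 0.54088² + 0.01258² + 0.24528² + 0.00629² + 0.02516² + 0.11321² = 0.00253 + 0.00004 + 0.29255 + 0.00016 + 0.06016 + 0.00004 + 0.00063 + 0.01282 = 0.36893.
So 1 − D = 0.63107, i.e. 0.631 to 3 decimal places.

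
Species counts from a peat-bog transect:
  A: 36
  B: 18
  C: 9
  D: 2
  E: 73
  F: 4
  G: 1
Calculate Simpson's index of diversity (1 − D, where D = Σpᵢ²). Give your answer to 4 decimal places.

Total N = 36+18+9+2+73+4+1 = 143, so the proportions are 0.251748, 0.125874, 0.062937, 0.013986, 0.51049, 0.027972, 0.006993 (working shown to 6 dp, full precision carried).
D = 0.251748² + 0.125874² + 0.062937² + 0.013986² + 0.51049² + 0.027972² + 0.006993² = 0.063377 + 0.015844 + 0.003961 + 0.000196 + 0.260600 + 0.000782 + 0.000049 = 0.344809.
So 1 − D = 0.655191, i.e. 0.6552 to 4 decimal places.

0.6552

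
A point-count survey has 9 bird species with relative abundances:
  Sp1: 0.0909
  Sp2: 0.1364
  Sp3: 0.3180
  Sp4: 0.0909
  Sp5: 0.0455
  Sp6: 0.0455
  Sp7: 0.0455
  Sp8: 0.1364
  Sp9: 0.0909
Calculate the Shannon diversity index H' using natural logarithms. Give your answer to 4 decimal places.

1.9835

Each pᵢ ln pᵢ term (working shown to 6 dp, full precision carried): 0.0909×(-2.397995)=-0.217978, 0.1364×(-1.992164)=-0.271731, 0.318×(-1.145704)=-0.364334, 0.0909×(-2.397995)=-0.217978, 0.0455×(-3.090043)=-0.140597, 0.0455×(-3.090043)=-0.140597, 0.0455×(-3.090043)=-0.140597, 0.1364×(-1.992164)=-0.271731, 0.0909×(-2.397995)=-0.217978.
Sum = -1.983520, so H' = 1.9835.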